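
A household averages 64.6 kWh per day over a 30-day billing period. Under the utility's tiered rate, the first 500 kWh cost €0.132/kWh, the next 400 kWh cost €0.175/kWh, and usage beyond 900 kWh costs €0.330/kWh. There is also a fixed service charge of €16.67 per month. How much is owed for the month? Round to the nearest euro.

€495

Usage = 64.6 kWh/day × 30 days = 1938 kWh
First 500 kWh × €0.132 = €66.00
Next 400 kWh × €0.175 = €70.00
Remaining 1038 kWh × €0.330 = €342.54
Energy charge = €478.54; + service €16.67 = €495.21 ≈ €495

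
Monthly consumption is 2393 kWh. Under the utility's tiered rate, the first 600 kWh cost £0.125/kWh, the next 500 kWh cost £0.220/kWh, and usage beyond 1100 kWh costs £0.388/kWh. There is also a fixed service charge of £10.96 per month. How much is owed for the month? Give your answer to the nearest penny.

£697.64

First 600 kWh × £0.125 = £75.00
Next 500 kWh × £0.220 = £110.00
Remaining 1293 kWh × £0.388 = £501.68
Energy charge = £686.68; + service £10.96 = £697.64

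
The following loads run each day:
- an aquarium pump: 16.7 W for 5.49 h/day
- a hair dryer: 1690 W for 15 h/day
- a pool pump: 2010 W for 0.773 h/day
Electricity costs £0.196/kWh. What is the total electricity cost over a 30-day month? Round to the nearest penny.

aquarium pump: 16.7 W × 5.49 h × 30 d = 2,750 Wh = 2.75 kWh
hair dryer: 1690 W × 15 h × 30 d = 760,500 Wh = 760.5 kWh
pool pump: 2010 W × 0.773 h × 30 d = 46,612 Wh = 46.61 kWh
Total energy = 2.75 + 760.5 + 46.61 = 809.9 kWh
Cost = 809.9 kWh × £0.196 = £158.73

£158.73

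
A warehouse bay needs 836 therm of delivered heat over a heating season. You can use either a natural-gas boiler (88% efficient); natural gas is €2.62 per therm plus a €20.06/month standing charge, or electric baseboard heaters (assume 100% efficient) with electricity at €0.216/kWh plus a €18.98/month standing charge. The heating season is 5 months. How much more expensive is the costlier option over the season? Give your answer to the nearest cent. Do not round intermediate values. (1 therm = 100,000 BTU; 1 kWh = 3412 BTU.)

Heat load = 836 therm × 100,000 = 83,600,000 BTU
Gas: input = 83,600,000 / 0.88 = 95,000,000 BTU = 950 therm → 950 × €2.62 = €2,489.00; + 5 × €20.06 standing = €2,589.30
Electric: 83,600,000 BTU / 3412 = 24,500 kWh → × €0.216 = €5,292.38; + 5 × €18.98 standing = €5,387.28
Difference = |€2,589.30 − €5,387.28| = €2,797.98

€2797.98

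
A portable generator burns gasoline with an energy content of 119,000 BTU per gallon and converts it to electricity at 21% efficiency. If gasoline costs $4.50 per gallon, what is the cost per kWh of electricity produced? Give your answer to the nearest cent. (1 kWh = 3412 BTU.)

$0.61

Electrical output per gallon = 119,000 BTU × 0.21 / 3412 BTU/kWh = 7.324 kWh
Cost per kWh = $4.50 / 7.324 kWh = $0.614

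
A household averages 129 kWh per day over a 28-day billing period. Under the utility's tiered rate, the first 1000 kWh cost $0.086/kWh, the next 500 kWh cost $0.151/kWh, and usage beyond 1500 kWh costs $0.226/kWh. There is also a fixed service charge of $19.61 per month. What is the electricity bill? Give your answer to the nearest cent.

$658.42

Usage = 129 kWh/day × 28 days = 3612 kWh
First 1000 kWh × $0.086 = $86.00
Next 500 kWh × $0.151 = $75.50
Remaining 2112 kWh × $0.226 = $477.31
Energy charge = $638.81; + service $19.61 = $658.42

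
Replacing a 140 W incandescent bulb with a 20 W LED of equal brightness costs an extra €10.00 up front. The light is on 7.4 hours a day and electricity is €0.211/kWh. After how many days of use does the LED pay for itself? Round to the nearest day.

53 days

Power saved = 140 − 20 = 120 W
Daily energy saved = 120 W × 7.4 h = 888 Wh = 0.888 kWh
Daily savings = 0.888 × €0.211 = €0.1874
Payback = €10.00 / €0.1874 per day = 53.37 days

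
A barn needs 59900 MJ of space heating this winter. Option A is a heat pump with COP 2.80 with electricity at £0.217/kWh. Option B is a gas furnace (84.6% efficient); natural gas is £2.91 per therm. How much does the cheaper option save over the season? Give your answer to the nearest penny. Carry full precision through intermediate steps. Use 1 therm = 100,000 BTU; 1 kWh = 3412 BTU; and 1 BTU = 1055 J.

Heat load = 59900 MJ = 59,900,000,000 J / 1055 = 56,777,251 BTU
Gas: input = 56,777,251 / 0.846 = 67,112,590 BTU = 671.1 therm → 671.1 × £2.91 = £1,952.98
Heat pump: 56,777,251 BTU / 3412 = 16,640 kWh heat; / 2.80 = 5,943 kWh in → × £0.217 = £1,289.64
Difference = |£1,952.98 − £1,289.64| = £663.34

£663.34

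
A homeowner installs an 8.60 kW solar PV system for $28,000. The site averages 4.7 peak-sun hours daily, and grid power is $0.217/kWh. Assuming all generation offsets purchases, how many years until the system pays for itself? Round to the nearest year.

9 years

Daily generation = 8.60 kW × 4.7 h = 40.42 kWh
Annual generation = 40.42 × 365 = 14753 kWh
Annual savings = 14753 × $0.217 = $3,201.47
Payback = $28,000 / $3,201.47 = 8.75 years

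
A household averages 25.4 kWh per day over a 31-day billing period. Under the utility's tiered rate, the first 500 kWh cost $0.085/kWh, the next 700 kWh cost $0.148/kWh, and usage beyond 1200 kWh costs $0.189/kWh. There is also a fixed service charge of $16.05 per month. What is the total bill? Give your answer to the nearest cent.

Usage = 25.4 kWh/day × 31 days = 787.4 kWh
First 500 kWh × $0.085 = $42.50
Next 287.4 kWh × $0.148 = $42.54
Remaining tier: 0 kWh (not reached)
Energy charge = $85.04; + service $16.05 = $101.09

$101.09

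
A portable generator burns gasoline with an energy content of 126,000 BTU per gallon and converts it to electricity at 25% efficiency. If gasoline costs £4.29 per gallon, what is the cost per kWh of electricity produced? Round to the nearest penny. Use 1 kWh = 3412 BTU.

£0.46

Electrical output per gallon = 126,000 BTU × 0.25 / 3412 BTU/kWh = 9.232 kWh
Cost per kWh = £4.29 / 9.232 kWh = £0.465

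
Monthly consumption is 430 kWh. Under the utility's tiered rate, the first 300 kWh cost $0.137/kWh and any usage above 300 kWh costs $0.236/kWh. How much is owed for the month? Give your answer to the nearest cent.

$71.78

First 300 kWh × $0.137 = $41.10
Remaining 130 kWh × $0.236 = $30.68
Total = $71.78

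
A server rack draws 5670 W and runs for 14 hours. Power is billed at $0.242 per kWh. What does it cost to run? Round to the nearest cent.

Energy = 5670 W × 14 h = 79,380 Wh = 79.38 kWh
Cost = 79.38 kWh × $0.242/kWh = $19.21

$19.21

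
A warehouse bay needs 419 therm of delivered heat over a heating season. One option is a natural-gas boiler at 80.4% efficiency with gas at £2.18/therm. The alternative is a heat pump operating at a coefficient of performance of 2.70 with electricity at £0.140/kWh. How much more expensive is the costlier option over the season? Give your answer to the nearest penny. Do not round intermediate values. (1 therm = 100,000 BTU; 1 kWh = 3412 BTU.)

£499.34

Heat load = 419 therm × 100,000 = 41,900,000 BTU
Gas: input = 41,900,000 / 0.804 = 52,114,428 BTU = 521.1 therm → 521.1 × £2.18 = £1,136.09
Heat pump: 41,900,000 BTU / 3412 = 12,280 kWh heat; / 2.70 = 4,548 kWh in → × £0.140 = £636.75
Difference = |£1,136.09 − £636.75| = £499.34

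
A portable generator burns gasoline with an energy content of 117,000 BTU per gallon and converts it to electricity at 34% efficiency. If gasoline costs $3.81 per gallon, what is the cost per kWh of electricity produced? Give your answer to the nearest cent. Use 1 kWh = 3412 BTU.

$0.33

Electrical output per gallon = 117,000 BTU × 0.34 / 3412 BTU/kWh = 11.66 kWh
Cost per kWh = $3.81 / 11.66 kWh = $0.327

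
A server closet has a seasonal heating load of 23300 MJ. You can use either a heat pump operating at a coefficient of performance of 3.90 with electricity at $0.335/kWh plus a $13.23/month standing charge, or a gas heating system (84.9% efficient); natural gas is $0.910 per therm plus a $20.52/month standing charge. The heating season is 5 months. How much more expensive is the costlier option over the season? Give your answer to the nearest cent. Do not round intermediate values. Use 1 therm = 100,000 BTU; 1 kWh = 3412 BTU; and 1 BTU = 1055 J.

$282.83

Heat load = 23300 MJ = 23,300,000,000 J / 1055 = 22,085,308 BTU
Gas: input = 22,085,308 / 0.849 = 26,013,319 BTU = 260.1 therm → 260.1 × $0.910 = $236.72; + 5 × $20.52 standing = $339.32
Heat pump: 22,085,308 BTU / 3412 = 6,473 kWh heat; / 3.90 = 1,660 kWh in → × $0.335 = $556.00; + 5 × $13.23 standing = $622.15
Difference = |$339.32 − $622.15| = $282.83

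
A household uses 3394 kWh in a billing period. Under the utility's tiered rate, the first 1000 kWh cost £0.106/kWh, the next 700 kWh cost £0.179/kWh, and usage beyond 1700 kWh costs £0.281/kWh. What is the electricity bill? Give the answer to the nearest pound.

First 1000 kWh × £0.106 = £106.00
Next 700 kWh × £0.179 = £125.30
Remaining 1694 kWh × £0.281 = £476.01
Total = £707.31 ≈ £707

£707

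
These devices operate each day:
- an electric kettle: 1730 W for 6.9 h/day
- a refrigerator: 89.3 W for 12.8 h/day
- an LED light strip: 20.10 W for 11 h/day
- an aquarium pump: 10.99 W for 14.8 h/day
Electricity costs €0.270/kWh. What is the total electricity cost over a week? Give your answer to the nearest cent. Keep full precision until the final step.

€25.45

electric kettle: 1730 W × 6.9 h × 7 d = 83,559 Wh = 83.56 kWh
refrigerator: 89.3 W × 12.8 h × 7 d = 8,001 Wh = 8.001 kWh
LED light strip: 20.10 W × 11 h × 7 d = 1,548 Wh = 1.548 kWh
aquarium pump: 10.99 W × 14.8 h × 7 d = 1,139 Wh = 1.139 kWh
Total energy = 83.56 + 8.001 + 1.548 + 1.139 = 94.25 kWh
Cost = 94.25 kWh × €0.270 = €25.45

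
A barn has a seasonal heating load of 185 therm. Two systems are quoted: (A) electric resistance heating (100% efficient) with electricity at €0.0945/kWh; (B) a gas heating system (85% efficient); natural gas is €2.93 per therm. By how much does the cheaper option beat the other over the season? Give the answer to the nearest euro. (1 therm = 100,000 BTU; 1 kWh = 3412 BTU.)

Heat load = 185 therm × 100,000 = 18,500,000 BTU
Gas: input = 18,500,000 / 0.85 = 21,764,706 BTU = 217.6 therm → 217.6 × €2.93 = €637.71
Electric: 18,500,000 BTU / 3412 = 5,422 kWh → × €0.0945 = €512.38
Difference = |€637.71 − €512.38| = €125.32 ≈ €125

€125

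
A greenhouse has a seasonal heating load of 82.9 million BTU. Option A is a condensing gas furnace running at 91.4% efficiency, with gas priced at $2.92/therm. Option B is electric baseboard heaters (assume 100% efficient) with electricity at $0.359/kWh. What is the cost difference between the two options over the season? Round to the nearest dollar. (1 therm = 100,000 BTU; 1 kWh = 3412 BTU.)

$6074

Heat load = 82.9 × 10⁶ BTU = 82,900,000 BTU
Gas: input = 82,900,000 / 0.914 = 90,700,219 BTU = 907 therm → 907 × $2.92 = $2,648.45
Electric: 82,900,000 BTU / 3412 = 24,300 kWh → × $0.359 = $8,722.48
Difference = |$2,648.45 − $8,722.48| = $6,074.03 ≈ $6074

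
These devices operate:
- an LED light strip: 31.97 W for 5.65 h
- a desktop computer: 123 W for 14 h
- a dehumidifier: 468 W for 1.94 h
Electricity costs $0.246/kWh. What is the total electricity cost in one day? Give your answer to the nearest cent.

$0.69

LED light strip: 31.97 W × 5.65 h = 181 Wh = 0.1806 kWh
desktop computer: 123 W × 14 h = 1,722 Wh = 1.722 kWh
dehumidifier: 468 W × 1.94 h = 908 Wh = 0.9079 kWh
Total energy = 0.1806 + 1.722 + 0.9079 = 2.811 kWh
Cost = 2.811 kWh × $0.246 = $0.69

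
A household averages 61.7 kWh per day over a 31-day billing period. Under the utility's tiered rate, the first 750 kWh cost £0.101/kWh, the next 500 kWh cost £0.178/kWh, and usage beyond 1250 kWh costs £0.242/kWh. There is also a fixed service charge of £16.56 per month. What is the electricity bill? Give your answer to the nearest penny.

£341.68

Usage = 61.7 kWh/day × 31 days = 1912.7 kWh
First 750 kWh × £0.101 = £75.75
Next 500 kWh × £0.178 = £89.00
Remaining 662.7 kWh × £0.242 = £160.37
Energy charge = £325.12; + service £16.56 = £341.68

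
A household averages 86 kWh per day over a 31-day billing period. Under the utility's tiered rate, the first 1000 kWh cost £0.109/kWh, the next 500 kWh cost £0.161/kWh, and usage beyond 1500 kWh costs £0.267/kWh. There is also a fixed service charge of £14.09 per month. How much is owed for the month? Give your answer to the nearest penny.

Usage = 86 kWh/day × 31 days = 2666 kWh
First 1000 kWh × £0.109 = £109.00
Next 500 kWh × £0.161 = £80.50
Remaining 1166 kWh × £0.267 = £311.32
Energy charge = £500.82; + service £14.09 = £514.91

£514.91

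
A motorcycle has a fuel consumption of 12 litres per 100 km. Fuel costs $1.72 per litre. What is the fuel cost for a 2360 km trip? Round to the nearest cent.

Fuel = 12 L/100 km × 2360 km / 100 = 283.2 L
Cost = 283.2 L × $1.72/L = $487.10

$487.10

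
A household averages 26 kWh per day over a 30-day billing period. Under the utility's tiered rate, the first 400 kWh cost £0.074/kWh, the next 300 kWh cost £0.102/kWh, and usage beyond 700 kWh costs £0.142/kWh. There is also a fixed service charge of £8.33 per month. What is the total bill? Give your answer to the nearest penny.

£79.89

Usage = 26 kWh/day × 30 days = 780 kWh
First 400 kWh × £0.074 = £29.60
Next 300 kWh × £0.102 = £30.60
Remaining 80 kWh × £0.142 = £11.36
Energy charge = £71.56; + service £8.33 = £79.89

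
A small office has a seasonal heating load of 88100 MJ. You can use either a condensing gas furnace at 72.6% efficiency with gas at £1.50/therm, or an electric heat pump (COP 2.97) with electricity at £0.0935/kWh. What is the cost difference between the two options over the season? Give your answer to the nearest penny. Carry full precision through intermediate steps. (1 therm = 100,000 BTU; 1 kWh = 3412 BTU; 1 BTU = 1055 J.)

£954.86

Heat load = 88100 MJ = 88,100,000,000 J / 1055 = 83,507,109 BTU
Gas: input = 83,507,109 / 0.726 = 115,023,566 BTU = 1,150 therm → 1,150 × £1.50 = £1,725.35
Heat pump: 83,507,109 BTU / 3412 = 24,470 kWh heat; / 2.97 = 8,241 kWh in → × £0.0935 = £770.49
Difference = |£1,725.35 − £770.49| = £954.86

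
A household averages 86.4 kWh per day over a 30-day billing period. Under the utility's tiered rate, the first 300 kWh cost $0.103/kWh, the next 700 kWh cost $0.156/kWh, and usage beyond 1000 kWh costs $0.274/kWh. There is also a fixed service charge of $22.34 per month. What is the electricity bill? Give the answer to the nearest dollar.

$599

Usage = 86.4 kWh/day × 30 days = 2592 kWh
First 300 kWh × $0.103 = $30.90
Next 700 kWh × $0.156 = $109.20
Remaining 1592 kWh × $0.274 = $436.21
Energy charge = $576.31; + service $22.34 = $598.65 ≈ $599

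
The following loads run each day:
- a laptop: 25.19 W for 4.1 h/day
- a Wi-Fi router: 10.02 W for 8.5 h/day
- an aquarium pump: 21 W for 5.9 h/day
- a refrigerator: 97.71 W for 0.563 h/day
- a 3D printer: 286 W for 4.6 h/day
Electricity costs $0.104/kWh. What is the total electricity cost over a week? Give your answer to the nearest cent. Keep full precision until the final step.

$1.23

laptop: 25.19 W × 4.1 h × 7 d = 723 Wh = 0.723 kWh
Wi-Fi router: 10.02 W × 8.5 h × 7 d = 596 Wh = 0.5962 kWh
aquarium pump: 21 W × 5.9 h × 7 d = 867 Wh = 0.8673 kWh
refrigerator: 97.71 W × 0.563 h × 7 d = 385 Wh = 0.3851 kWh
3D printer: 286 W × 4.6 h × 7 d = 9,209 Wh = 9.209 kWh
Total energy = 0.723 + 0.5962 + 0.8673 + 0.3851 + 9.209 = 11.78 kWh
Cost = 11.78 kWh × $0.104 = $1.23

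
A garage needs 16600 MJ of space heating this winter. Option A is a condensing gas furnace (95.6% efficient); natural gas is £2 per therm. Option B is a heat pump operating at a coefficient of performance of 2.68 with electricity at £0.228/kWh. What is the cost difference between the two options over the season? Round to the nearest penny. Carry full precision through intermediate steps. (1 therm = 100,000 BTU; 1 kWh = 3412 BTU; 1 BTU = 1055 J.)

Heat load = 16600 MJ = 16,600,000,000 J / 1055 = 15,734,597 BTU
Gas: input = 15,734,597 / 0.956 = 16,458,784 BTU = 164.6 therm → 164.6 × £2 = £329.18
Heat pump: 15,734,597 BTU / 3412 = 4,612 kWh heat; / 2.68 = 1,721 kWh in → × £0.228 = £392.33
Difference = |£329.18 − £392.33| = £63.15

£63.15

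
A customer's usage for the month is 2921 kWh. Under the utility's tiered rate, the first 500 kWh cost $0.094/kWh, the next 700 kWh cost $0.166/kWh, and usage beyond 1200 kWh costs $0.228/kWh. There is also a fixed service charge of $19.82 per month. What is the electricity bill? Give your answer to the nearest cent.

First 500 kWh × $0.094 = $47.00
Next 700 kWh × $0.166 = $116.20
Remaining 1721 kWh × $0.228 = $392.39
Energy charge = $555.59; + service $19.82 = $575.41

$575.41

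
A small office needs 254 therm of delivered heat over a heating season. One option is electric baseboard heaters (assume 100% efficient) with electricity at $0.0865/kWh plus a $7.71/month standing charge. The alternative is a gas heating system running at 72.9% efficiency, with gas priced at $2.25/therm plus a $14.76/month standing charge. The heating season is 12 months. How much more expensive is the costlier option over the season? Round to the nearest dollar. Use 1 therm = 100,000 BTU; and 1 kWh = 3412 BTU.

Heat load = 254 therm × 100,000 = 25,400,000 BTU
Gas: input = 25,400,000 / 0.729 = 34,842,250 BTU = 348.4 therm → 348.4 × $2.25 = $783.95; + 12 × $14.76 standing = $961.07
Electric: 25,400,000 BTU / 3412 = 7,444 kWh → × $0.0865 = $643.93; + 12 × $7.71 standing = $736.45
Difference = |$961.07 − $736.45| = $224.62 ≈ $225

$225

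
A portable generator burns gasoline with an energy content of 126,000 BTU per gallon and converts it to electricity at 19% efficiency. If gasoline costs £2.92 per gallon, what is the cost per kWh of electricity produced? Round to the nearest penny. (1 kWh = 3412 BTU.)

Electrical output per gallon = 126,000 BTU × 0.19 / 3412 BTU/kWh = 7.016 kWh
Cost per kWh = £2.92 / 7.016 kWh = £0.416

£0.42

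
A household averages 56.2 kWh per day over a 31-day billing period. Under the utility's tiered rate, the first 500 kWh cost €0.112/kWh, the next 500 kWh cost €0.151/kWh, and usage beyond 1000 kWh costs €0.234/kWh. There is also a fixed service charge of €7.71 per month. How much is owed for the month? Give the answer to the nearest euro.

€313

Usage = 56.2 kWh/day × 31 days = 1742.2 kWh
First 500 kWh × €0.112 = €56.00
Next 500 kWh × €0.151 = €75.50
Remaining 742.2 kWh × €0.234 = €173.67
Energy charge = €305.17; + service €7.71 = €312.88 ≈ €313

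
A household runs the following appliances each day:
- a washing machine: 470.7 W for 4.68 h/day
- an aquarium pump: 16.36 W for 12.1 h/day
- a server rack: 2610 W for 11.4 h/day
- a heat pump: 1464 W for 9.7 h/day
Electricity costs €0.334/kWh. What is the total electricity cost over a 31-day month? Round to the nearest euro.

washing machine: 470.7 W × 4.68 h × 31 d = 68,289 Wh = 68.29 kWh
aquarium pump: 16.36 W × 12.1 h × 31 d = 6,137 Wh = 6.137 kWh
server rack: 2610 W × 11.4 h × 31 d = 922,374 Wh = 922.4 kWh
heat pump: 1464 W × 9.7 h × 31 d = 440,225 Wh = 440.2 kWh
Total energy = 68.29 + 6.137 + 922.4 + 440.2 = 1,437 kWh
Cost = 1,437 kWh × €0.334 = €479.97 ≈ €480

€480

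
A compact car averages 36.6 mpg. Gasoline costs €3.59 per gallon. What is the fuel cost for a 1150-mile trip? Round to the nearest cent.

€112.80

Fuel = 1150 mi / 36.6 mpg = 31.42 gal
Cost = 31.42 gal × €3.59/gal = €112.80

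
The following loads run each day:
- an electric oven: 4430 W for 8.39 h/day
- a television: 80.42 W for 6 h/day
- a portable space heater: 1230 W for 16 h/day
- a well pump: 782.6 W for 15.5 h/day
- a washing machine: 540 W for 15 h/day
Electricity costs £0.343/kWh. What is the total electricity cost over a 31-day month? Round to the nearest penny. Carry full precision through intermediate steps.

£824.70

electric oven: 4430 W × 8.39 h × 31 d = 1,152,199 Wh = 1,152 kWh
television: 80.42 W × 6 h × 31 d = 14,958 Wh = 14.96 kWh
portable space heater: 1230 W × 16 h × 31 d = 610,080 Wh = 610.1 kWh
well pump: 782.6 W × 15.5 h × 31 d = 376,039 Wh = 376 kWh
washing machine: 540 W × 15 h × 31 d = 251,100 Wh = 251.1 kWh
Total energy = 1,152 + 14.96 + 610.1 + 376 + 251.1 = 2,404 kWh
Cost = 2,404 kWh × £0.343 = £824.70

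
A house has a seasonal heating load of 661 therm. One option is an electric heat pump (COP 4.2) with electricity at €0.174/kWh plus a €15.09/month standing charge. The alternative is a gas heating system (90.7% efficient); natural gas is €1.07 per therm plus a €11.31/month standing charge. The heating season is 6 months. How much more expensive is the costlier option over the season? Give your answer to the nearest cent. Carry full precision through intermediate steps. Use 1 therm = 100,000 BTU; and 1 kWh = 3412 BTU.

Heat load = 661 therm × 100,000 = 66,100,000 BTU
Gas: input = 66,100,000 / 0.907 = 72,877,619 BTU = 728.8 therm → 728.8 × €1.07 = €779.79; + 6 × €11.31 standing = €847.65
Heat pump: 66,100,000 BTU / 3412 = 19,370 kWh heat; / 4.2 = 4,613 kWh in → × €0.174 = €802.59; + 6 × €15.09 standing = €893.13
Difference = |€847.65 − €893.13| = €45.48

€45.48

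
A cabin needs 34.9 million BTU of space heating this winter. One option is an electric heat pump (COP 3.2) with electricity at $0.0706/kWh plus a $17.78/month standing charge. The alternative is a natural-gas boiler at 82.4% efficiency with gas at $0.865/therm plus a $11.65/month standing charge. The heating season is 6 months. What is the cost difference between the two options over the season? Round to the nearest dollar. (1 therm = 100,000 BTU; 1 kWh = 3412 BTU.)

Heat load = 34.9 × 10⁶ BTU = 34,900,000 BTU
Gas: input = 34,900,000 / 0.824 = 42,354,369 BTU = 423.5 therm → 423.5 × $0.865 = $366.37; + 6 × $11.65 standing = $436.27
Heat pump: 34,900,000 BTU / 3412 = 10,230 kWh heat; / 3.2 = 3,196 kWh in → × $0.0706 = $225.67; + 6 × $17.78 standing = $332.35
Difference = |$436.27 − $332.35| = $103.92 ≈ $104

$104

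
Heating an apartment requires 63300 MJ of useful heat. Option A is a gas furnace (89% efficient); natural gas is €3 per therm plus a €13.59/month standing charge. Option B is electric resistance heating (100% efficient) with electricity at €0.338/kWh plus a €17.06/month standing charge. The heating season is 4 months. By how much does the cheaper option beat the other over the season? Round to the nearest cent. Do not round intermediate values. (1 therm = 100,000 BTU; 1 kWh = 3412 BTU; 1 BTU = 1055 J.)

€3935.14

Heat load = 63300 MJ = 63,300,000,000 J / 1055 = 60,000,000 BTU
Gas: input = 60,000,000 / 0.89 = 67,415,730 BTU = 674.2 therm → 674.2 × €3 = €2,022.47; + 4 × €13.59 standing = €2,076.83
Electric: 60,000,000 BTU / 3412 = 17,580 kWh → × €0.338 = €5,943.73; + 4 × €17.06 standing = €6,011.97
Difference = |€2,076.83 − €6,011.97| = €3,935.14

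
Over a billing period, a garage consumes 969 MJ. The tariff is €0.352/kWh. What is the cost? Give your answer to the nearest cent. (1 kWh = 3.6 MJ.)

€94.75

969 MJ × (0.27778 kWh/MJ) = 269.2 kWh
Cost = 269.2 kWh × €0.352/kWh = €94.75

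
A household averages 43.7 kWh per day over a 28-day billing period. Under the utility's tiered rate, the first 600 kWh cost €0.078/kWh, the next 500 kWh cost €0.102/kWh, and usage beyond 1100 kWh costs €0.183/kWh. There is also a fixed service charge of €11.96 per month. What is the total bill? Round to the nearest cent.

€132.38

Usage = 43.7 kWh/day × 28 days = 1223.6 kWh
First 600 kWh × €0.078 = €46.80
Next 500 kWh × €0.102 = €51.00
Remaining 123.6 kWh × €0.183 = €22.62
Energy charge = €120.42; + service €11.96 = €132.38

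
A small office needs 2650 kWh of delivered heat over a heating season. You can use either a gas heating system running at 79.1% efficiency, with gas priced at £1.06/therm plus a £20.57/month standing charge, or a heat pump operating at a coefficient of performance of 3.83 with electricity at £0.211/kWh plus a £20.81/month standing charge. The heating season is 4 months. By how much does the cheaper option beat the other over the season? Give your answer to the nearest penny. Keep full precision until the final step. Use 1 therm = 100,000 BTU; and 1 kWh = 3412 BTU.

£25.79

Heat load = 2650 kWh × 3412 = 9,041,800 BTU
Gas: input = 9,041,800 / 0.791 = 11,430,847 BTU = 114.3 therm → 114.3 × £1.06 = £121.17; + 4 × £20.57 standing = £203.45
Heat pump: 9,041,800 BTU / 3412 = 2,650 kWh heat; / 3.83 = 691.9 kWh in → × £0.211 = £145.99; + 4 × £20.81 standing = £229.23
Difference = |£203.45 − £229.23| = £25.79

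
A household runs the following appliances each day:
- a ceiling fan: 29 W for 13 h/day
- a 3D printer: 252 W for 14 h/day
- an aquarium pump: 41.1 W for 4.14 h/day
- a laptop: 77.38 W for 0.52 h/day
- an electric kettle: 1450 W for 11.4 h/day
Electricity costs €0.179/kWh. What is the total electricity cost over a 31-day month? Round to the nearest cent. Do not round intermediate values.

€114.56

ceiling fan: 29 W × 13 h × 31 d = 11,687 Wh = 11.69 kWh
3D printer: 252 W × 14 h × 31 d = 109,368 Wh = 109.4 kWh
aquarium pump: 41.1 W × 4.14 h × 31 d = 5,275 Wh = 5.275 kWh
laptop: 77.38 W × 0.52 h × 31 d = 1,247 Wh = 1.247 kWh
electric kettle: 1450 W × 11.4 h × 31 d = 512,430 Wh = 512.4 kWh
Total energy = 11.69 + 109.4 + 5.275 + 1.247 + 512.4 = 640 kWh
Cost = 640 kWh × €0.179 = €114.56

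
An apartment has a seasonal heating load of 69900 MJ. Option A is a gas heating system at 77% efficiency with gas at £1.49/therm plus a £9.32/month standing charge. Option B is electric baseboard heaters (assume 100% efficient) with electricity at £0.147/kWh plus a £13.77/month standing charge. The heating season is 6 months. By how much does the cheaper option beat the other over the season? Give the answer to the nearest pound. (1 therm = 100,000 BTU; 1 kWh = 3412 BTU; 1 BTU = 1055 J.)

£1599

Heat load = 69900 MJ = 69,900,000,000 J / 1055 = 66,255,924 BTU
Gas: input = 66,255,924 / 0.77 = 86,046,655 BTU = 860.5 therm → 860.5 × £1.49 = £1,282.10; + 6 × £9.32 standing = £1,338.02
Electric: 66,255,924 BTU / 3412 = 19,420 kWh → × £0.147 = £2,854.52; + 6 × £13.77 standing = £2,937.14
Difference = |£1,338.02 − £2,937.14| = £1,599.12 ≈ £1599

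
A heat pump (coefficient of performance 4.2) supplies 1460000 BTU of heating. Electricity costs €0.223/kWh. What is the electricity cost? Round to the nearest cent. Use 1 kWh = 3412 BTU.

Heat delivered = 1,460,000 BTU / 3412 = 427.9 kWh
Electrical input = 427.9 kWh / 4.2 = 101.9 kWh
Cost = 101.9 × €0.223/kWh = €22.72

€22.72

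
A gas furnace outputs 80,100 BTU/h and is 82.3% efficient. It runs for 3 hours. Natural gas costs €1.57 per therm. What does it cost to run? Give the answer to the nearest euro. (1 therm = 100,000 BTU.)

€5

Heat delivered = 80,100 BTU/h × 3 h = 240,300 BTU
Gas input = 240,300 / 0.823 = 291,981 BTU
= 291,981 / 100,000 = 2.92 therm
Cost = 2.92 × €1.57/therm = €4.58 ≈ €5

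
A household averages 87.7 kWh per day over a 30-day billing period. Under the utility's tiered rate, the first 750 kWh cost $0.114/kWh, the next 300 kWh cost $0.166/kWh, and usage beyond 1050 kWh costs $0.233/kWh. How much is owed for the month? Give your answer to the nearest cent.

$503.67

Usage = 87.7 kWh/day × 30 days = 2631 kWh
First 750 kWh × $0.114 = $85.50
Next 300 kWh × $0.166 = $49.80
Remaining 1581 kWh × $0.233 = $368.37
Total = $503.67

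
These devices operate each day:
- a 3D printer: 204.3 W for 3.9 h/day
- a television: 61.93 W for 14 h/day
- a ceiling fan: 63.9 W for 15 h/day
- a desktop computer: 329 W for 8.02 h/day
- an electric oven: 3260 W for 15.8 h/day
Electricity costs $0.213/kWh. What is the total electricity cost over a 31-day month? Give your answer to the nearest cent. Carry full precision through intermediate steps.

$374.84

3D printer: 204.3 W × 3.9 h × 31 d = 24,700 Wh = 24.7 kWh
television: 61.93 W × 14 h × 31 d = 26,878 Wh = 26.88 kWh
ceiling fan: 63.9 W × 15 h × 31 d = 29,714 Wh = 29.71 kWh
desktop computer: 329 W × 8.02 h × 31 d = 81,796 Wh = 81.8 kWh
electric oven: 3260 W × 15.8 h × 31 d = 1,596,748 Wh = 1,597 kWh
Total energy = 24.7 + 26.88 + 29.71 + 81.8 + 1,597 = 1,760 kWh
Cost = 1,760 kWh × $0.213 = $374.84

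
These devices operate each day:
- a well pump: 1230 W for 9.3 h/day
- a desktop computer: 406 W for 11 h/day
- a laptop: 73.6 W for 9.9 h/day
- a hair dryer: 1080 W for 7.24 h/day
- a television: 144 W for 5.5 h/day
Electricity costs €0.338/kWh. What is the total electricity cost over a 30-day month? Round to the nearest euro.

well pump: 1230 W × 9.3 h × 30 d = 343,170 Wh = 343.2 kWh
desktop computer: 406 W × 11 h × 30 d = 133,980 Wh = 134 kWh
laptop: 73.6 W × 9.9 h × 30 d = 21,859 Wh = 21.86 kWh
hair dryer: 1080 W × 7.24 h × 30 d = 234,576 Wh = 234.6 kWh
television: 144 W × 5.5 h × 30 d = 23,760 Wh = 23.76 kWh
Total energy = 343.2 + 134 + 21.86 + 234.6 + 23.76 = 757.3 kWh
Cost = 757.3 kWh × €0.338 = €255.98 ≈ €256

€256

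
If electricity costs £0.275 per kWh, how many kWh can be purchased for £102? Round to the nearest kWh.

£102 / £0.275 per kWh = 370.9 kWh

371 kWh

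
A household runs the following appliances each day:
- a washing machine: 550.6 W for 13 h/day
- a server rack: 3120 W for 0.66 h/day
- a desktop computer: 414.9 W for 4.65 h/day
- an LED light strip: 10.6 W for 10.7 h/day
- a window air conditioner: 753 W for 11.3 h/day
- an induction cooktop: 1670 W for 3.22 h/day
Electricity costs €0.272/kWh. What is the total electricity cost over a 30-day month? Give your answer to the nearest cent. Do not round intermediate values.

€205.19

washing machine: 550.6 W × 13 h × 30 d = 214,734 Wh = 214.7 kWh
server rack: 3120 W × 0.66 h × 30 d = 61,776 Wh = 61.78 kWh
desktop computer: 414.9 W × 4.65 h × 30 d = 57,879 Wh = 57.88 kWh
LED light strip: 10.6 W × 10.7 h × 30 d = 3,403 Wh = 3.403 kWh
window air conditioner: 753 W × 11.3 h × 30 d = 255,267 Wh = 255.3 kWh
induction cooktop: 1670 W × 3.22 h × 30 d = 161,322 Wh = 161.3 kWh
Total energy = 214.7 + 61.78 + 57.88 + 3.403 + 255.3 + 161.3 = 754.4 kWh
Cost = 754.4 kWh × €0.272 = €205.19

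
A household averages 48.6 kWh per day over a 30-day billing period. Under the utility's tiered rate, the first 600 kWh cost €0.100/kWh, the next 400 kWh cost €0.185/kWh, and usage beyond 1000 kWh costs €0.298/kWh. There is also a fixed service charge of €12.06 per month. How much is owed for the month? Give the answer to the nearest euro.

Usage = 48.6 kWh/day × 30 days = 1458 kWh
First 600 kWh × €0.100 = €60.00
Next 400 kWh × €0.185 = €74.00
Remaining 458 kWh × €0.298 = €136.48
Energy charge = €270.48; + service €12.06 = €282.54 ≈ €283

€283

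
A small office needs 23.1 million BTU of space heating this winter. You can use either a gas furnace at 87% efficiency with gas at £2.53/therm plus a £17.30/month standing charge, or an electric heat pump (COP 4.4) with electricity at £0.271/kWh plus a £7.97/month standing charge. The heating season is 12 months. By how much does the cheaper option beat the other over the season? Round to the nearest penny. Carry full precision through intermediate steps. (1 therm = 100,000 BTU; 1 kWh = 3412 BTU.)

£366.73

Heat load = 23.1 × 10⁶ BTU = 23,100,000 BTU
Gas: input = 23,100,000 / 0.87 = 26,551,724 BTU = 265.5 therm → 265.5 × £2.53 = £671.76; + 12 × £17.30 standing = £879.36
Heat pump: 23,100,000 BTU / 3412 = 6,770 kWh heat; / 4.4 = 1,539 kWh in → × £0.271 = £416.98; + 12 × £7.97 standing = £512.62
Difference = |£879.36 − £512.62| = £366.73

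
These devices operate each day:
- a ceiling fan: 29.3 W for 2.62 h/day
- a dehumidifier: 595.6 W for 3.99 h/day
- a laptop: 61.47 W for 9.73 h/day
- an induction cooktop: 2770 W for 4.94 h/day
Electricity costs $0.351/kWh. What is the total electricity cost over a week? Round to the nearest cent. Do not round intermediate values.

ceiling fan: 29.3 W × 2.62 h × 7 d = 537 Wh = 0.5374 kWh
dehumidifier: 595.6 W × 3.99 h × 7 d = 16,635 Wh = 16.64 kWh
laptop: 61.47 W × 9.73 h × 7 d = 4,187 Wh = 4.187 kWh
induction cooktop: 2770 W × 4.94 h × 7 d = 95,787 Wh = 95.79 kWh
Total energy = 0.5374 + 16.64 + 4.187 + 95.79 = 117.1 kWh
Cost = 117.1 kWh × $0.351 = $41.12

$41.12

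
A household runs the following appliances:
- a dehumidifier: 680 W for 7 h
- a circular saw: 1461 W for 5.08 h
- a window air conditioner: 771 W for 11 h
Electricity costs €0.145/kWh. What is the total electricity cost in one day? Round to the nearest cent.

€3.00

dehumidifier: 680 W × 7 h = 4,760 Wh = 4.76 kWh
circular saw: 1461 W × 5.08 h = 7,422 Wh = 7.422 kWh
window air conditioner: 771 W × 11 h = 8,481 Wh = 8.481 kWh
Total energy = 4.76 + 7.422 + 8.481 = 20.66 kWh
Cost = 20.66 kWh × €0.145 = €3.00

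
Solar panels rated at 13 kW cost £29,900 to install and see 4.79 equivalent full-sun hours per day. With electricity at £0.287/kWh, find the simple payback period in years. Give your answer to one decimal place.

4.6 years

Daily generation = 13 kW × 4.79 h = 62.27 kWh
Annual generation = 62.27 × 365 = 22729 kWh
Annual savings = 22729 × £0.287 = £6,523.09
Payback = £29,900 / £6,523.09 = 4.58 years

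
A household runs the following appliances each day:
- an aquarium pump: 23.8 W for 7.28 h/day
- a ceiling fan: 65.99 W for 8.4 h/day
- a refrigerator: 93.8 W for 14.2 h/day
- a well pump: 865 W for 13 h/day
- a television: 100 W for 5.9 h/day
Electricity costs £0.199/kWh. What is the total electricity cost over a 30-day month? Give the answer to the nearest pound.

aquarium pump: 23.8 W × 7.28 h × 30 d = 5,198 Wh = 5.198 kWh
ceiling fan: 65.99 W × 8.4 h × 30 d = 16,629 Wh = 16.63 kWh
refrigerator: 93.8 W × 14.2 h × 30 d = 39,959 Wh = 39.96 kWh
well pump: 865 W × 13 h × 30 d = 337,350 Wh = 337.4 kWh
television: 100 W × 5.9 h × 30 d = 17,700 Wh = 17.7 kWh
Total energy = 5.198 + 16.63 + 39.96 + 337.4 + 17.7 = 416.8 kWh
Cost = 416.8 kWh × £0.199 = £82.95 ≈ £83

£83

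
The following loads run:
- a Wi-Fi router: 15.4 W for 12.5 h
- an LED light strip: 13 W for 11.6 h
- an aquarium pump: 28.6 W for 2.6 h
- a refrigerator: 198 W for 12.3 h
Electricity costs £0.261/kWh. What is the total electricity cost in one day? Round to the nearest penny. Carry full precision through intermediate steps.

Wi-Fi router: 15.4 W × 12.5 h = 192 Wh = 0.1925 kWh
LED light strip: 13 W × 11.6 h = 151 Wh = 0.1508 kWh
aquarium pump: 28.6 W × 2.6 h = 74 Wh = 0.07436 kWh
refrigerator: 198 W × 12.3 h = 2,435 Wh = 2.435 kWh
Total energy = 0.1925 + 0.1508 + 0.07436 + 2.435 = 2.853 kWh
Cost = 2.853 kWh × £0.261 = £0.74

£0.74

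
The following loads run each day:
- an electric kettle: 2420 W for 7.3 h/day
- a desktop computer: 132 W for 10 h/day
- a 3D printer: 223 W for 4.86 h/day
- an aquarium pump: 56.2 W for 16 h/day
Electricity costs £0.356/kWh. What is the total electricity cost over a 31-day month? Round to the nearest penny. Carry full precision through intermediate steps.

£231.41

electric kettle: 2420 W × 7.3 h × 31 d = 547,646 Wh = 547.6 kWh
desktop computer: 132 W × 10 h × 31 d = 40,920 Wh = 40.92 kWh
3D printer: 223 W × 4.86 h × 31 d = 33,597 Wh = 33.6 kWh
aquarium pump: 56.2 W × 16 h × 31 d = 27,875 Wh = 27.88 kWh
Total energy = 547.6 + 40.92 + 33.6 + 27.88 = 650 kWh
Cost = 650 kWh × £0.356 = £231.41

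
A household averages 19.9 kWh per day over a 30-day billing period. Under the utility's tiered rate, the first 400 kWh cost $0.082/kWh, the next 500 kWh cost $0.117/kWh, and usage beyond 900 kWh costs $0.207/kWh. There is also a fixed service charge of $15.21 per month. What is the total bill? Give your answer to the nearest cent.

$71.06

Usage = 19.9 kWh/day × 30 days = 597 kWh
First 400 kWh × $0.082 = $32.80
Next 197 kWh × $0.117 = $23.05
Remaining tier: 0 kWh (not reached)
Energy charge = $55.85; + service $15.21 = $71.06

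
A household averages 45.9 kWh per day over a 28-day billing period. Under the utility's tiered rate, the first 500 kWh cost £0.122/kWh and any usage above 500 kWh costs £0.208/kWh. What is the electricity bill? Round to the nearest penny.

Usage = 45.9 kWh/day × 28 days = 1285.2 kWh
First 500 kWh × £0.122 = £61.00
Remaining 785.2 kWh × £0.208 = £163.32
Total = £224.32

£224.32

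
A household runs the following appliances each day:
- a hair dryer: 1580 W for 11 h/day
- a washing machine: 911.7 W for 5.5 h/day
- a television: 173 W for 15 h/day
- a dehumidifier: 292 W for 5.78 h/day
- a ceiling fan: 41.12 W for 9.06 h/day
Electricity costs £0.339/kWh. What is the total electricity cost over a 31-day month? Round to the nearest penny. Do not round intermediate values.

£284.26

hair dryer: 1580 W × 11 h × 31 d = 538,780 Wh = 538.8 kWh
washing machine: 911.7 W × 5.5 h × 31 d = 155,445 Wh = 155.4 kWh
television: 173 W × 15 h × 31 d = 80,445 Wh = 80.44 kWh
dehumidifier: 292 W × 5.78 h × 31 d = 52,321 Wh = 52.32 kWh
ceiling fan: 41.12 W × 9.06 h × 31 d = 11,549 Wh = 11.55 kWh
Total energy = 538.8 + 155.4 + 80.44 + 52.32 + 11.55 = 838.5 kWh
Cost = 838.5 kWh × £0.339 = £284.26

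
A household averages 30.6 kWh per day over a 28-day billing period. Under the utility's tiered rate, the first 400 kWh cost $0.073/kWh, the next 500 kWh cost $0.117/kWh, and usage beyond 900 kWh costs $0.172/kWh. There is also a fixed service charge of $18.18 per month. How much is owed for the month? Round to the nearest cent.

Usage = 30.6 kWh/day × 28 days = 856.8 kWh
First 400 kWh × $0.073 = $29.20
Next 456.8 kWh × $0.117 = $53.45
Remaining tier: 0 kWh (not reached)
Energy charge = $82.65; + service $18.18 = $100.83

$100.83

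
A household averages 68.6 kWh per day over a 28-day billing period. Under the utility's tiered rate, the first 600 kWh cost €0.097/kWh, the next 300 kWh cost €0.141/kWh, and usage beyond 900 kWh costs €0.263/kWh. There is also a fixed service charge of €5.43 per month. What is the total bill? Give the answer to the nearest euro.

Usage = 68.6 kWh/day × 28 days = 1920.8 kWh
First 600 kWh × €0.097 = €58.20
Next 300 kWh × €0.141 = €42.30
Remaining 1020.8 kWh × €0.263 = €268.47
Energy charge = €368.97; + service €5.43 = €374.40 ≈ €374

€374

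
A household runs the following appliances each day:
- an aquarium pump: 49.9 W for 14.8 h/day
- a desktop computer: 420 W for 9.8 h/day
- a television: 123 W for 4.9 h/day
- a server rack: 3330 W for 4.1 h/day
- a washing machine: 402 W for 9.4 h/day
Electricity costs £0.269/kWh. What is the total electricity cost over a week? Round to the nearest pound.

aquarium pump: 49.9 W × 14.8 h × 7 d = 5,170 Wh = 5.17 kWh
desktop computer: 420 W × 9.8 h × 7 d = 28,812 Wh = 28.81 kWh
television: 123 W × 4.9 h × 7 d = 4,219 Wh = 4.219 kWh
server rack: 3330 W × 4.1 h × 7 d = 95,571 Wh = 95.57 kWh
washing machine: 402 W × 9.4 h × 7 d = 26,452 Wh = 26.45 kWh
Total energy = 5.17 + 28.81 + 4.219 + 95.57 + 26.45 = 160.2 kWh
Cost = 160.2 kWh × £0.269 = £43.10 ≈ £43

£43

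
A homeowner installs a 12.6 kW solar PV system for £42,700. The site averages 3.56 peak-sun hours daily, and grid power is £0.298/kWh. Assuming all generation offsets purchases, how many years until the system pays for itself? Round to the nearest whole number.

Daily generation = 12.6 kW × 3.56 h = 44.86 kWh
Annual generation = 44.86 × 365 = 16372 kWh
Annual savings = 16372 × £0.298 = £4,878.99
Payback = £42,700 / £4,878.99 = 8.75 years

9 years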